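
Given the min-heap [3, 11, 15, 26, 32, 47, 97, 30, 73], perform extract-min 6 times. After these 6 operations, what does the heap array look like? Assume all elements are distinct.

extract-min #1 returns 3:
  remove root 3; move last element 73 to root → [73, 11, 15, 26, 32, 47, 97, 30]
  73 vs smaller child 11 at index 1, swap → [11, 73, 15, 26, 32, 47, 97, 30]
  73 vs smaller child 26 at index 3, swap → [11, 26, 15, 73, 32, 47, 97, 30]
  73 vs only child 30 at index 7, swap → [11, 26, 15, 30, 32, 47, 97, 73]
extract-min #2 returns 11:
  remove root 11; move last element 73 to root → [73, 26, 15, 30, 32, 47, 97]
  73 vs smaller child 15 at index 2, swap → [15, 26, 73, 30, 32, 47, 97]
  73 vs smaller child 47 at index 5, swap → [15, 26, 47, 30, 32, 73, 97]
extract-min #3 returns 15:
  remove root 15; move last element 97 to root → [97, 26, 47, 30, 32, 73]
  97 vs smaller child 26 at index 1, swap → [26, 97, 47, 30, 32, 73]
  97 vs smaller child 30 at index 3, swap → [26, 30, 47, 97, 32, 73]
extract-min #4 returns 26:
  remove root 26; move last element 73 to root → [73, 30, 47, 97, 32]
  73 vs smaller child 30 at index 1, swap → [30, 73, 47, 97, 32]
  73 vs smaller child 32 at index 4, swap → [30, 32, 47, 97, 73]
extract-min #5 returns 30:
  remove root 30; move last element 73 to root → [73, 32, 47, 97]
  73 vs smaller child 32 at index 1, swap → [32, 73, 47, 97]
extract-min #6 returns 32:
  remove root 32; move last element 97 to root → [97, 73, 47]
  97 vs smaller child 47 at index 2, swap → [47, 73, 97]

[47, 73, 97]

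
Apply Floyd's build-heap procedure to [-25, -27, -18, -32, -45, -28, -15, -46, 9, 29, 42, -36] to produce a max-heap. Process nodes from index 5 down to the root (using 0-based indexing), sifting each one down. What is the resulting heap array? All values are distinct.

[42, 29, -15, 9, -25, -28, -18, -46, -32, -27, -45, -36]

sift down from index 5: already satisfies heap property
sift down from index 4:
  -45 vs larger child 42 at index 10, swap → [-25, -27, -18, -32, 42, -28, -15, -46, 9, 29, -45, -36]
sift down from index 3:
  -32 vs larger child 9 at index 8, swap → [-25, -27, -18, 9, 42, -28, -15, -46, -32, 29, -45, -36]
sift down from index 2:
  -18 vs larger child -15 at index 6, swap → [-25, -27, -15, 9, 42, -28, -18, -46, -32, 29, -45, -36]
sift down from index 1:
  -27 vs larger child 42 at index 4, swap → [-25, 42, -15, 9, -27, -28, -18, -46, -32, 29, -45, -36]
  -27 vs larger child 29 at index 9, swap → [-25, 42, -15, 9, 29, -28, -18, -46, -32, -27, -45, -36]
sift down from index 0:
  -25 vs larger child 42 at index 1, swap → [42, -25, -15, 9, 29, -28, -18, -46, -32, -27, -45, -36]
  -25 vs larger child 29 at index 4, swap → [42, 29, -15, 9, -25, -28, -18, -46, -32, -27, -45, -36]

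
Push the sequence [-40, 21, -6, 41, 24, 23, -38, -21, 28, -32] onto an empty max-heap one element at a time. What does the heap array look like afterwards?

Insert -40:
  append -40 at index 0 → [-40] (no swap needed)
Insert 21:
  append 21 at index 1 → [-40, 21]
  21 > parent -40 at index 0, swap → [21, -40]
Insert -6:
  append -6 at index 2 → [21, -40, -6] (no swap needed)
Insert 41:
  append 41 at index 3 → [21, -40, -6, 41]
  41 > parent -40 at index 1, swap → [21, 41, -6, -40]
  41 > parent 21 at index 0, swap → [41, 21, -6, -40]
Insert 24:
  append 24 at index 4 → [41, 21, -6, -40, 24]
  24 > parent 21 at index 1, swap → [41, 24, -6, -40, 21]
Insert 23:
  append 23 at index 5 → [41, 24, -6, -40, 21, 23]
  23 > parent -6 at index 2, swap → [41, 24, 23, -40, 21, -6]
Insert -38:
  append -38 at index 6 → [41, 24, 23, -40, 21, -6, -38] (no swap needed)
Insert -21:
  append -21 at index 7 → [41, 24, 23, -40, 21, -6, -38, -21]
  -21 > parent -40 at index 3, swap → [41, 24, 23, -21, 21, -6, -38, -40]
Insert 28:
  append 28 at index 8 → [41, 24, 23, -21, 21, -6, -38, -40, 28]
  28 > parent -21 at index 3, swap → [41, 24, 23, 28, 21, -6, -38, -40, -21]
  28 > parent 24 at index 1, swap → [41, 28, 23, 24, 21, -6, -38, -40, -21]
Insert -32:
  append -32 at index 9 → [41, 28, 23, 24, 21, -6, -38, -40, -21, -32] (no swap needed)

[41, 28, 23, 24, 21, -6, -38, -40, -21, -32]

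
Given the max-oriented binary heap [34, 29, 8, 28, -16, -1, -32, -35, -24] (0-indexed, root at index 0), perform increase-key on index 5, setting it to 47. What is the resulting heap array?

set index 5 from -1 to 47 → [34, 29, 8, 28, -16, 47, -32, -35, -24]
47 > parent 8 at index 2, swap → [34, 29, 47, 28, -16, 8, -32, -35, -24]
47 > parent 34 at index 0, swap → [47, 29, 34, 28, -16, 8, -32, -35, -24]

[47, 29, 34, 28, -16, 8, -32, -35, -24]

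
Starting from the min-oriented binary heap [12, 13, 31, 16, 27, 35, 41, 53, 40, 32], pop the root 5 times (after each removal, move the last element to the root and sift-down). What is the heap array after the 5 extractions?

extract-min #1 returns 12:
  remove root 12; move last element 32 to root → [32, 13, 31, 16, 27, 35, 41, 53, 40]
  32 vs smaller child 13 at index 1, swap → [13, 32, 31, 16, 27, 35, 41, 53, 40]
  32 vs smaller child 16 at index 3, swap → [13, 16, 31, 32, 27, 35, 41, 53, 40]
extract-min #2 returns 13:
  remove root 13; move last element 40 to root → [40, 16, 31, 32, 27, 35, 41, 53]
  40 vs smaller child 16 at index 1, swap → [16, 40, 31, 32, 27, 35, 41, 53]
  40 vs smaller child 27 at index 4, swap → [16, 27, 31, 32, 40, 35, 41, 53]
extract-min #3 returns 16:
  remove root 16; move last element 53 to root → [53, 27, 31, 32, 40, 35, 41]
  53 vs smaller child 27 at index 1, swap → [27, 53, 31, 32, 40, 35, 41]
  53 vs smaller child 32 at index 3, swap → [27, 32, 31, 53, 40, 35, 41]
extract-min #4 returns 27:
  remove root 27; move last element 41 to root → [41, 32, 31, 53, 40, 35]
  41 vs smaller child 31 at index 2, swap → [31, 32, 41, 53, 40, 35]
  41 vs only child 35 at index 5, swap → [31, 32, 35, 53, 40, 41]
extract-min #5 returns 31:
  remove root 31; move last element 41 to root → [41, 32, 35, 53, 40]
  41 vs smaller child 32 at index 1, swap → [32, 41, 35, 53, 40]
  41 vs smaller child 40 at index 4, swap → [32, 40, 35, 53, 41]

[32, 40, 35, 53, 41]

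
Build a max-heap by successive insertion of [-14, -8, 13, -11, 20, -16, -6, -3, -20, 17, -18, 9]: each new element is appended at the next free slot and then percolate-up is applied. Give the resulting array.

[20, 17, 9, -3, 13, -6, -8, -14, -20, -11, -18, -16]

Insert -14:
  append -14 at index 0 → [-14] (no swap needed)
Insert -8:
  append -8 at index 1 → [-14, -8]
  -8 > parent -14 at index 0, swap → [-8, -14]
Insert 13:
  append 13 at index 2 → [-8, -14, 13]
  13 > parent -8 at index 0, swap → [13, -14, -8]
Insert -11:
  append -11 at index 3 → [13, -14, -8, -11]
  -11 > parent -14 at index 1, swap → [13, -11, -8, -14]
Insert 20:
  append 20 at index 4 → [13, -11, -8, -14, 20]
  20 > parent -11 at index 1, swap → [13, 20, -8, -14, -11]
  20 > parent 13 at index 0, swap → [20, 13, -8, -14, -11]
Insert -16:
  append -16 at index 5 → [20, 13, -8, -14, -11, -16] (no swap needed)
Insert -6:
  append -6 at index 6 → [20, 13, -8, -14, -11, -16, -6]
  -6 > parent -8 at index 2, swap → [20, 13, -6, -14, -11, -16, -8]
Insert -3:
  append -3 at index 7 → [20, 13, -6, -14, -11, -16, -8, -3]
  -3 > parent -14 at index 3, swap → [20, 13, -6, -3, -11, -16, -8, -14]
Insert -20:
  append -20 at index 8 → [20, 13, -6, -3, -11, -16, -8, -14, -20] (no swap needed)
Insert 17:
  append 17 at index 9 → [20, 13, -6, -3, -11, -16, -8, -14, -20, 17]
  17 > parent -11 at index 4, swap → [20, 13, -6, -3, 17, -16, -8, -14, -20, -11]
  17 > parent 13 at index 1, swap → [20, 17, -6, -3, 13, -16, -8, -14, -20, -11]
Insert -18:
  append -18 at index 10 → [20, 17, -6, -3, 13, -16, -8, -14, -20, -11, -18] (no swap needed)
Insert 9:
  append 9 at index 11 → [20, 17, -6, -3, 13, -16, -8, -14, -20, -11, -18, 9]
  9 > parent -16 at index 5, swap → [20, 17, -6, -3, 13, 9, -8, -14, -20, -11, -18, -16]
  9 > parent -6 at index 2, swap → [20, 17, 9, -3, 13, -6, -8, -14, -20, -11, -18, -16]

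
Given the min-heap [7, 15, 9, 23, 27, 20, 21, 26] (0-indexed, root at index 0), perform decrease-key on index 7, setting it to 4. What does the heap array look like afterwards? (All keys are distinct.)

[4, 7, 9, 15, 27, 20, 21, 23]

set index 7 from 26 to 4 → [7, 15, 9, 23, 27, 20, 21, 4]
4 < parent 23 at index 3, swap → [7, 15, 9, 4, 27, 20, 21, 23]
4 < parent 15 at index 1, swap → [7, 4, 9, 15, 27, 20, 21, 23]
4 < parent 7 at index 0, swap → [4, 7, 9, 15, 27, 20, 21, 23]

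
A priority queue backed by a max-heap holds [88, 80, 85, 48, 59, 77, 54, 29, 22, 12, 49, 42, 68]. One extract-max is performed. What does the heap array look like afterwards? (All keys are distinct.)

[85, 80, 77, 48, 59, 68, 54, 29, 22, 12, 49, 42]

remove root 88; move last element 68 to root → [68, 80, 85, 48, 59, 77, 54, 29, 22, 12, 49, 42]
68 vs larger child 85 at index 2, swap → [85, 80, 68, 48, 59, 77, 54, 29, 22, 12, 49, 42]
68 vs larger child 77 at index 5, swap → [85, 80, 77, 48, 59, 68, 54, 29, 22, 12, 49, 42]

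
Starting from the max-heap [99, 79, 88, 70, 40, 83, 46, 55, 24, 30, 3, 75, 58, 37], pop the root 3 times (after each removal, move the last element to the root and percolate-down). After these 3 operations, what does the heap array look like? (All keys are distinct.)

extract-max #1 returns 99:
  remove root 99; move last element 37 to root → [37, 79, 88, 70, 40, 83, 46, 55, 24, 30, 3, 75, 58]
  37 vs larger child 88 at index 2, swap → [88, 79, 37, 70, 40, 83, 46, 55, 24, 30, 3, 75, 58]
  37 vs larger child 83 at index 5, swap → [88, 79, 83, 70, 40, 37, 46, 55, 24, 30, 3, 75, 58]
  37 vs larger child 75 at index 11, swap → [88, 79, 83, 70, 40, 75, 46, 55, 24, 30, 3, 37, 58]
extract-max #2 returns 88:
  remove root 88; move last element 58 to root → [58, 79, 83, 70, 40, 75, 46, 55, 24, 30, 3, 37]
  58 vs larger child 83 at index 2, swap → [83, 79, 58, 70, 40, 75, 46, 55, 24, 30, 3, 37]
  58 vs larger child 75 at index 5, swap → [83, 79, 75, 70, 40, 58, 46, 55, 24, 30, 3, 37]
extract-max #3 returns 83:
  remove root 83; move last element 37 to root → [37, 79, 75, 70, 40, 58, 46, 55, 24, 30, 3]
  37 vs larger child 79 at index 1, swap → [79, 37, 75, 70, 40, 58, 46, 55, 24, 30, 3]
  37 vs larger child 70 at index 3, swap → [79, 70, 75, 37, 40, 58, 46, 55, 24, 30, 3]
  37 vs larger child 55 at index 7, swap → [79, 70, 75, 55, 40, 58, 46, 37, 24, 30, 3]

[79, 70, 75, 55, 40, 58, 46, 37, 24, 30, 3]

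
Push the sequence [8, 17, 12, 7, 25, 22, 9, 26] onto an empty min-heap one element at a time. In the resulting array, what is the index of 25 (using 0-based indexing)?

4

Insert 8:
  append 8 at index 0 → [8] (no swap needed)
Insert 17:
  append 17 at index 1 → [8, 17] (no swap needed)
Insert 12:
  append 12 at index 2 → [8, 17, 12] (no swap needed)
Insert 7:
  append 7 at index 3 → [8, 17, 12, 7]
  7 < parent 17 at index 1, swap → [8, 7, 12, 17]
  7 < parent 8 at index 0, swap → [7, 8, 12, 17]
Insert 25:
  append 25 at index 4 → [7, 8, 12, 17, 25] (no swap needed)
Insert 22:
  append 22 at index 5 → [7, 8, 12, 17, 25, 22] (no swap needed)
Insert 9:
  append 9 at index 6 → [7, 8, 12, 17, 25, 22, 9]
  9 < parent 12 at index 2, swap → [7, 8, 9, 17, 25, 22, 12]
Insert 26:
  append 26 at index 7 → [7, 8, 9, 17, 25, 22, 12, 26] (no swap needed)
resulting array: [7, 8, 9, 17, 25, 22, 12, 26]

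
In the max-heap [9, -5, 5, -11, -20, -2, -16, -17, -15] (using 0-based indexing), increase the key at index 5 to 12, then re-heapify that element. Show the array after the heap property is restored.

set index 5 from -2 to 12 → [9, -5, 5, -11, -20, 12, -16, -17, -15]
12 > parent 5 at index 2, swap → [9, -5, 12, -11, -20, 5, -16, -17, -15]
12 > parent 9 at index 0, swap → [12, -5, 9, -11, -20, 5, -16, -17, -15]

[12, -5, 9, -11, -20, 5, -16, -17, -15]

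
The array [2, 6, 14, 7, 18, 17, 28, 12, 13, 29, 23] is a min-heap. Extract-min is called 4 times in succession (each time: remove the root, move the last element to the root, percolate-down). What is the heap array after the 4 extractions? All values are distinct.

extract-min #1 returns 2:
  remove root 2; move last element 23 to root → [23, 6, 14, 7, 18, 17, 28, 12, 13, 29]
  23 vs smaller child 6 at index 1, swap → [6, 23, 14, 7, 18, 17, 28, 12, 13, 29]
  23 vs smaller child 7 at index 3, swap → [6, 7, 14, 23, 18, 17, 28, 12, 13, 29]
  23 vs smaller child 12 at index 7, swap → [6, 7, 14, 12, 18, 17, 28, 23, 13, 29]
extract-min #2 returns 6:
  remove root 6; move last element 29 to root → [29, 7, 14, 12, 18, 17, 28, 23, 13]
  29 vs smaller child 7 at index 1, swap → [7, 29, 14, 12, 18, 17, 28, 23, 13]
  29 vs smaller child 12 at index 3, swap → [7, 12, 14, 29, 18, 17, 28, 23, 13]
  29 vs smaller child 13 at index 8, swap → [7, 12, 14, 13, 18, 17, 28, 23, 29]
extract-min #3 returns 7:
  remove root 7; move last element 29 to root → [29, 12, 14, 13, 18, 17, 28, 23]
  29 vs smaller child 12 at index 1, swap → [12, 29, 14, 13, 18, 17, 28, 23]
  29 vs smaller child 13 at index 3, swap → [12, 13, 14, 29, 18, 17, 28, 23]
  29 vs only child 23 at index 7, swap → [12, 13, 14, 23, 18, 17, 28, 29]
extract-min #4 returns 12:
  remove root 12; move last element 29 to root → [29, 13, 14, 23, 18, 17, 28]
  29 vs smaller child 13 at index 1, swap → [13, 29, 14, 23, 18, 17, 28]
  29 vs smaller child 18 at index 4, swap → [13, 18, 14, 23, 29, 17, 28]

[13, 18, 14, 23, 29, 17, 28]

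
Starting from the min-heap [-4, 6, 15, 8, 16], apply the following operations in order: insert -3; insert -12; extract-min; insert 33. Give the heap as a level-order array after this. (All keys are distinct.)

[-4, 6, -3, 8, 16, 15, 33]

insert -3:
  append -3 at index 5 → [-4, 6, 15, 8, 16, -3]
  -3 < parent 15 at index 2, swap → [-4, 6, -3, 8, 16, 15]
insert -12:
  append -12 at index 6 → [-4, 6, -3, 8, 16, 15, -12]
  -12 < parent -3 at index 2, swap → [-4, 6, -12, 8, 16, 15, -3]
  -12 < parent -4 at index 0, swap → [-12, 6, -4, 8, 16, 15, -3]
extract-min → returns -12:
  remove root -12; move last element -3 to root → [-3, 6, -4, 8, 16, 15]
  -3 vs smaller child -4 at index 2, swap → [-4, 6, -3, 8, 16, 15]
insert 33:
  append 33 at index 6 → [-4, 6, -3, 8, 16, 15, 33] (no swap needed)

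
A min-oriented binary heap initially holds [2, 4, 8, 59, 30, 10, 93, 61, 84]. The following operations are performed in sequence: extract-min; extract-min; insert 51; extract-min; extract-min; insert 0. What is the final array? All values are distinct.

[0, 51, 30, 93, 84, 61, 59]

extract-min → returns 2:
  remove root 2; move last element 84 to root → [84, 4, 8, 59, 30, 10, 93, 61]
  84 vs smaller child 4 at index 1, swap → [4, 84, 8, 59, 30, 10, 93, 61]
  84 vs smaller child 30 at index 4, swap → [4, 30, 8, 59, 84, 10, 93, 61]
extract-min → returns 4:
  remove root 4; move last element 61 to root → [61, 30, 8, 59, 84, 10, 93]
  61 vs smaller child 8 at index 2, swap → [8, 30, 61, 59, 84, 10, 93]
  61 vs smaller child 10 at index 5, swap → [8, 30, 10, 59, 84, 61, 93]
insert 51:
  append 51 at index 7 → [8, 30, 10, 59, 84, 61, 93, 51]
  51 < parent 59 at index 3, swap → [8, 30, 10, 51, 84, 61, 93, 59]
extract-min → returns 8:
  remove root 8; move last element 59 to root → [59, 30, 10, 51, 84, 61, 93]
  59 vs smaller child 10 at index 2, swap → [10, 30, 59, 51, 84, 61, 93]
extract-min → returns 10:
  remove root 10; move last element 93 to root → [93, 30, 59, 51, 84, 61]
  93 vs smaller child 30 at index 1, swap → [30, 93, 59, 51, 84, 61]
  93 vs smaller child 51 at index 3, swap → [30, 51, 59, 93, 84, 61]
insert 0:
  append 0 at index 6 → [30, 51, 59, 93, 84, 61, 0]
  0 < parent 59 at index 2, swap → [30, 51, 0, 93, 84, 61, 59]
  0 < parent 30 at index 0, swap → [0, 51, 30, 93, 84, 61, 59]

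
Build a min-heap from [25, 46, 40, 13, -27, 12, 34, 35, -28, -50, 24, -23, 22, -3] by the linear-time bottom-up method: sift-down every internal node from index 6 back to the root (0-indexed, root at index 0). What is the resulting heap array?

[-50, -28, -23, 13, -27, 12, -3, 35, 25, 46, 24, 40, 22, 34]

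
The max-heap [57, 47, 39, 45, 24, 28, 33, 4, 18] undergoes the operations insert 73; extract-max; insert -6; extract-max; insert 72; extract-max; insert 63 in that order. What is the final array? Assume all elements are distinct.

insert 73:
  append 73 at index 9 → [57, 47, 39, 45, 24, 28, 33, 4, 18, 73]
  73 > parent 24 at index 4, swap → [57, 47, 39, 45, 73, 28, 33, 4, 18, 24]
  73 > parent 47 at index 1, swap → [57, 73, 39, 45, 47, 28, 33, 4, 18, 24]
  73 > parent 57 at index 0, swap → [73, 57, 39, 45, 47, 28, 33, 4, 18, 24]
extract-max → returns 73:
  remove root 73; move last element 24 to root → [24, 57, 39, 45, 47, 28, 33, 4, 18]
  24 vs larger child 57 at index 1, swap → [57, 24, 39, 45, 47, 28, 33, 4, 18]
  24 vs larger child 47 at index 4, swap → [57, 47, 39, 45, 24, 28, 33, 4, 18]
insert -6:
  append -6 at index 9 → [57, 47, 39, 45, 24, 28, 33, 4, 18, -6] (no swap needed)
extract-max → returns 57:
  remove root 57; move last element -6 to root → [-6, 47, 39, 45, 24, 28, 33, 4, 18]
  -6 vs larger child 47 at index 1, swap → [47, -6, 39, 45, 24, 28, 33, 4, 18]
  -6 vs larger child 45 at index 3, swap → [47, 45, 39, -6, 24, 28, 33, 4, 18]
  -6 vs larger child 18 at index 8, swap → [47, 45, 39, 18, 24, 28, 33, 4, -6]
insert 72:
  append 72 at index 9 → [47, 45, 39, 18, 24, 28, 33, 4, -6, 72]
  72 > parent 24 at index 4, swap → [47, 45, 39, 18, 72, 28, 33, 4, -6, 24]
  72 > parent 45 at index 1, swap → [47, 72, 39, 18, 45, 28, 33, 4, -6, 24]
  72 > parent 47 at index 0, swap → [72, 47, 39, 18, 45, 28, 33, 4, -6, 24]
extract-max → returns 72:
  remove root 72; move last element 24 to root → [24, 47, 39, 18, 45, 28, 33, 4, -6]
  24 vs larger child 47 at index 1, swap → [47, 24, 39, 18, 45, 28, 33, 4, -6]
  24 vs larger child 45 at index 4, swap → [47, 45, 39, 18, 24, 28, 33, 4, -6]
insert 63:
  append 63 at index 9 → [47, 45, 39, 18, 24, 28, 33, 4, -6, 63]
  63 > parent 24 at index 4, swap → [47, 45, 39, 18, 63, 28, 33, 4, -6, 24]
  63 > parent 45 at index 1, swap → [47, 63, 39, 18, 45, 28, 33, 4, -6, 24]
  63 > parent 47 at index 0, swap → [63, 47, 39, 18, 45, 28, 33, 4, -6, 24]

[63, 47, 39, 18, 45, 28, 33, 4, -6, 24]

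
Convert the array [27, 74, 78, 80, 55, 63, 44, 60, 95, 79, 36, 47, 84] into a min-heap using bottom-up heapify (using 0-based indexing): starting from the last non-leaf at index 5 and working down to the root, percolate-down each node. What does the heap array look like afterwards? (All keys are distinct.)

[27, 36, 44, 60, 55, 47, 78, 80, 95, 79, 74, 63, 84]

sift down from index 5:
  63 vs smaller child 47 at index 11, swap → [27, 74, 78, 80, 55, 47, 44, 60, 95, 79, 36, 63, 84]
sift down from index 4:
  55 vs smaller child 36 at index 10, swap → [27, 74, 78, 80, 36, 47, 44, 60, 95, 79, 55, 63, 84]
sift down from index 3:
  80 vs smaller child 60 at index 7, swap → [27, 74, 78, 60, 36, 47, 44, 80, 95, 79, 55, 63, 84]
sift down from index 2:
  78 vs smaller child 44 at index 6, swap → [27, 74, 44, 60, 36, 47, 78, 80, 95, 79, 55, 63, 84]
sift down from index 1:
  74 vs smaller child 36 at index 4, swap → [27, 36, 44, 60, 74, 47, 78, 80, 95, 79, 55, 63, 84]
  74 vs smaller child 55 at index 10, swap → [27, 36, 44, 60, 55, 47, 78, 80, 95, 79, 74, 63, 84]
sift down from index 0: already satisfies heap property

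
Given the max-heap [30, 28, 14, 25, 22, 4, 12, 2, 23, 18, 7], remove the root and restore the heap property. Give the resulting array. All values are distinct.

remove root 30; move last element 7 to root → [7, 28, 14, 25, 22, 4, 12, 2, 23, 18]
7 vs larger child 28 at index 1, swap → [28, 7, 14, 25, 22, 4, 12, 2, 23, 18]
7 vs larger child 25 at index 3, swap → [28, 25, 14, 7, 22, 4, 12, 2, 23, 18]
7 vs larger child 23 at index 8, swap → [28, 25, 14, 23, 22, 4, 12, 2, 7, 18]

[28, 25, 14, 23, 22, 4, 12, 2, 7, 18]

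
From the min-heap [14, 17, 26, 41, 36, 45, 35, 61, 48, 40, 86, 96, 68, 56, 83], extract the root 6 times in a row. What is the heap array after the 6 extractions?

extract-min #1 returns 14:
  remove root 14; move last element 83 to root → [83, 17, 26, 41, 36, 45, 35, 61, 48, 40, 86, 96, 68, 56]
  83 vs smaller child 17 at index 1, swap → [17, 83, 26, 41, 36, 45, 35, 61, 48, 40, 86, 96, 68, 56]
  83 vs smaller child 36 at index 4, swap → [17, 36, 26, 41, 83, 45, 35, 61, 48, 40, 86, 96, 68, 56]
  83 vs smaller child 40 at index 9, swap → [17, 36, 26, 41, 40, 45, 35, 61, 48, 83, 86, 96, 68, 56]
extract-min #2 returns 17:
  remove root 17; move last element 56 to root → [56, 36, 26, 41, 40, 45, 35, 61, 48, 83, 86, 96, 68]
  56 vs smaller child 26 at index 2, swap → [26, 36, 56, 41, 40, 45, 35, 61, 48, 83, 86, 96, 68]
  56 vs smaller child 35 at index 6, swap → [26, 36, 35, 41, 40, 45, 56, 61, 48, 83, 86, 96, 68]
extract-min #3 returns 26:
  remove root 26; move last element 68 to root → [68, 36, 35, 41, 40, 45, 56, 61, 48, 83, 86, 96]
  68 vs smaller child 35 at index 2, swap → [35, 36, 68, 41, 40, 45, 56, 61, 48, 83, 86, 96]
  68 vs smaller child 45 at index 5, swap → [35, 36, 45, 41, 40, 68, 56, 61, 48, 83, 86, 96]
extract-min #4 returns 35:
  remove root 35; move last element 96 to root → [96, 36, 45, 41, 40, 68, 56, 61, 48, 83, 86]
  96 vs smaller child 36 at index 1, swap → [36, 96, 45, 41, 40, 68, 56, 61, 48, 83, 86]
  96 vs smaller child 40 at index 4, swap → [36, 40, 45, 41, 96, 68, 56, 61, 48, 83, 86]
  96 vs smaller child 83 at index 9, swap → [36, 40, 45, 41, 83, 68, 56, 61, 48, 96, 86]
extract-min #5 returns 36:
  remove root 36; move last element 86 to root → [86, 40, 45, 41, 83, 68, 56, 61, 48, 96]
  86 vs smaller child 40 at index 1, swap → [40, 86, 45, 41, 83, 68, 56, 61, 48, 96]
  86 vs smaller child 41 at index 3, swap → [40, 41, 45, 86, 83, 68, 56, 61, 48, 96]
  86 vs smaller child 48 at index 8, swap → [40, 41, 45, 48, 83, 68, 56, 61, 86, 96]
extract-min #6 returns 40:
  remove root 40; move last element 96 to root → [96, 41, 45, 48, 83, 68, 56, 61, 86]
  96 vs smaller child 41 at index 1, swap → [41, 96, 45, 48, 83, 68, 56, 61, 86]
  96 vs smaller child 48 at index 3, swap → [41, 48, 45, 96, 83, 68, 56, 61, 86]
  96 vs smaller child 61 at index 7, swap → [41, 48, 45, 61, 83, 68, 56, 96, 86]

[41, 48, 45, 61, 83, 68, 56, 96, 86]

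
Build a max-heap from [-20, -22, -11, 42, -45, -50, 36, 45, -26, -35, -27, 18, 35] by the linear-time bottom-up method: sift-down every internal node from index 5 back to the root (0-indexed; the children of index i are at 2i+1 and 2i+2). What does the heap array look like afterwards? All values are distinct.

[45, 42, 36, -20, -27, 35, -11, -22, -26, -35, -45, 18, -50]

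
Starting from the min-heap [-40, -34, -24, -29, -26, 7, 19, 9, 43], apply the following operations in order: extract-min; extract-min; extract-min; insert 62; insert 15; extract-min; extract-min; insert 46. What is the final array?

[7, 9, 19, 15, 43, 62, 46]

extract-min → returns -40:
  remove root -40; move last element 43 to root → [43, -34, -24, -29, -26, 7, 19, 9]
  43 vs smaller child -34 at index 1, swap → [-34, 43, -24, -29, -26, 7, 19, 9]
  43 vs smaller child -29 at index 3, swap → [-34, -29, -24, 43, -26, 7, 19, 9]
  43 vs only child 9 at index 7, swap → [-34, -29, -24, 9, -26, 7, 19, 43]
extract-min → returns -34:
  remove root -34; move last element 43 to root → [43, -29, -24, 9, -26, 7, 19]
  43 vs smaller child -29 at index 1, swap → [-29, 43, -24, 9, -26, 7, 19]
  43 vs smaller child -26 at index 4, swap → [-29, -26, -24, 9, 43, 7, 19]
extract-min → returns -29:
  remove root -29; move last element 19 to root → [19, -26, -24, 9, 43, 7]
  19 vs smaller child -26 at index 1, swap → [-26, 19, -24, 9, 43, 7]
  19 vs smaller child 9 at index 3, swap → [-26, 9, -24, 19, 43, 7]
insert 62:
  append 62 at index 6 → [-26, 9, -24, 19, 43, 7, 62] (no swap needed)
insert 15:
  append 15 at index 7 → [-26, 9, -24, 19, 43, 7, 62, 15]
  15 < parent 19 at index 3, swap → [-26, 9, -24, 15, 43, 7, 62, 19]
extract-min → returns -26:
  remove root -26; move last element 19 to root → [19, 9, -24, 15, 43, 7, 62]
  19 vs smaller child -24 at index 2, swap → [-24, 9, 19, 15, 43, 7, 62]
  19 vs smaller child 7 at index 5, swap → [-24, 9, 7, 15, 43, 19, 62]
extract-min → returns -24:
  remove root -24; move last element 62 to root → [62, 9, 7, 15, 43, 19]
  62 vs smaller child 7 at index 2, swap → [7, 9, 62, 15, 43, 19]
  62 vs only child 19 at index 5, swap → [7, 9, 19, 15, 43, 62]
insert 46:
  append 46 at index 6 → [7, 9, 19, 15, 43, 62, 46] (no swap needed)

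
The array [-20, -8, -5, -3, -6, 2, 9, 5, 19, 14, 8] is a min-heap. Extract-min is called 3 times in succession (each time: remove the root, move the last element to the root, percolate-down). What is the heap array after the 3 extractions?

[-5, -3, 2, 5, 8, 19, 9, 14]

extract-min #1 returns -20:
  remove root -20; move last element 8 to root → [8, -8, -5, -3, -6, 2, 9, 5, 19, 14]
  8 vs smaller child -8 at index 1, swap → [-8, 8, -5, -3, -6, 2, 9, 5, 19, 14]
  8 vs smaller child -6 at index 4, swap → [-8, -6, -5, -3, 8, 2, 9, 5, 19, 14]
extract-min #2 returns -8:
  remove root -8; move last element 14 to root → [14, -6, -5, -3, 8, 2, 9, 5, 19]
  14 vs smaller child -6 at index 1, swap → [-6, 14, -5, -3, 8, 2, 9, 5, 19]
  14 vs smaller child -3 at index 3, swap → [-6, -3, -5, 14, 8, 2, 9, 5, 19]
  14 vs smaller child 5 at index 7, swap → [-6, -3, -5, 5, 8, 2, 9, 14, 19]
extract-min #3 returns -6:
  remove root -6; move last element 19 to root → [19, -3, -5, 5, 8, 2, 9, 14]
  19 vs smaller child -5 at index 2, swap → [-5, -3, 19, 5, 8, 2, 9, 14]
  19 vs smaller child 2 at index 5, swap → [-5, -3, 2, 5, 8, 19, 9, 14]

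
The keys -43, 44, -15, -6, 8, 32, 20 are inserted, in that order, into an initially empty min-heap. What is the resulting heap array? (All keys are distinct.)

Insert -43:
  append -43 at index 0 → [-43] (no swap needed)
Insert 44:
  append 44 at index 1 → [-43, 44] (no swap needed)
Insert -15:
  append -15 at index 2 → [-43, 44, -15] (no swap needed)
Insert -6:
  append -6 at index 3 → [-43, 44, -15, -6]
  -6 < parent 44 at index 1, swap → [-43, -6, -15, 44]
Insert 8:
  append 8 at index 4 → [-43, -6, -15, 44, 8] (no swap needed)
Insert 32:
  append 32 at index 5 → [-43, -6, -15, 44, 8, 32] (no swap needed)
Insert 20:
  append 20 at index 6 → [-43, -6, -15, 44, 8, 32, 20] (no swap needed)

[-43, -6, -15, 44, 8, 32, 20]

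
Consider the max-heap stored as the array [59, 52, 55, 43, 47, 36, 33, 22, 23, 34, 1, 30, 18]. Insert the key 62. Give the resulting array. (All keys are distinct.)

append 62 at index 13 → [59, 52, 55, 43, 47, 36, 33, 22, 23, 34, 1, 30, 18, 62]
62 > parent 33 at index 6, swap → [59, 52, 55, 43, 47, 36, 62, 22, 23, 34, 1, 30, 18, 33]
62 > parent 55 at index 2, swap → [59, 52, 62, 43, 47, 36, 55, 22, 23, 34, 1, 30, 18, 33]
62 > parent 59 at index 0, swap → [62, 52, 59, 43, 47, 36, 55, 22, 23, 34, 1, 30, 18, 33]

[62, 52, 59, 43, 47, 36, 55, 22, 23, 34, 1, 30, 18, 33]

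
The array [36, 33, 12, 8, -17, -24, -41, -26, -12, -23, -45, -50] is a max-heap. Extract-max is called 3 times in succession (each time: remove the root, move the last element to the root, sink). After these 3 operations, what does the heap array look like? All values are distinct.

extract-max #1 returns 36:
  remove root 36; move last element -50 to root → [-50, 33, 12, 8, -17, -24, -41, -26, -12, -23, -45]
  -50 vs larger child 33 at index 1, swap → [33, -50, 12, 8, -17, -24, -41, -26, -12, -23, -45]
  -50 vs larger child 8 at index 3, swap → [33, 8, 12, -50, -17, -24, -41, -26, -12, -23, -45]
  -50 vs larger child -12 at index 8, swap → [33, 8, 12, -12, -17, -24, -41, -26, -50, -23, -45]
extract-max #2 returns 33:
  remove root 33; move last element -45 to root → [-45, 8, 12, -12, -17, -24, -41, -26, -50, -23]
  -45 vs larger child 12 at index 2, swap → [12, 8, -45, -12, -17, -24, -41, -26, -50, -23]
  -45 vs larger child -24 at index 5, swap → [12, 8, -24, -12, -17, -45, -41, -26, -50, -23]
extract-max #3 returns 12:
  remove root 12; move last element -23 to root → [-23, 8, -24, -12, -17, -45, -41, -26, -50]
  -23 vs larger child 8 at index 1, swap → [8, -23, -24, -12, -17, -45, -41, -26, -50]
  -23 vs larger child -12 at index 3, swap → [8, -12, -24, -23, -17, -45, -41, -26, -50]

[8, -12, -24, -23, -17, -45, -41, -26, -50]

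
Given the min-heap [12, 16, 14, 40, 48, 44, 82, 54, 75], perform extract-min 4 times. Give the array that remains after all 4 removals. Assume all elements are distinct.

extract-min #1 returns 12:
  remove root 12; move last element 75 to root → [75, 16, 14, 40, 48, 44, 82, 54]
  75 vs smaller child 14 at index 2, swap → [14, 16, 75, 40, 48, 44, 82, 54]
  75 vs smaller child 44 at index 5, swap → [14, 16, 44, 40, 48, 75, 82, 54]
extract-min #2 returns 14:
  remove root 14; move last element 54 to root → [54, 16, 44, 40, 48, 75, 82]
  54 vs smaller child 16 at index 1, swap → [16, 54, 44, 40, 48, 75, 82]
  54 vs smaller child 40 at index 3, swap → [16, 40, 44, 54, 48, 75, 82]
extract-min #3 returns 16:
  remove root 16; move last element 82 to root → [82, 40, 44, 54, 48, 75]
  82 vs smaller child 40 at index 1, swap → [40, 82, 44, 54, 48, 75]
  82 vs smaller child 48 at index 4, swap → [40, 48, 44, 54, 82, 75]
extract-min #4 returns 40:
  remove root 40; move last element 75 to root → [75, 48, 44, 54, 82]
  75 vs smaller child 44 at index 2, swap → [44, 48, 75, 54, 82]

[44, 48, 75, 54, 82]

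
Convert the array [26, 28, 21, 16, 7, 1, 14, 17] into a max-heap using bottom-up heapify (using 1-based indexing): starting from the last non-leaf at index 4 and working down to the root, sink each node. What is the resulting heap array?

sift down from index 4:
  16 vs only child 17 at index 8, swap → [26, 28, 21, 17, 7, 1, 14, 16]
sift down from index 3: already satisfies heap property
sift down from index 2: already satisfies heap property
sift down from index 1:
  26 vs larger child 28 at index 2, swap → [28, 26, 21, 17, 7, 1, 14, 16]

[28, 26, 21, 17, 7, 1, 14, 16]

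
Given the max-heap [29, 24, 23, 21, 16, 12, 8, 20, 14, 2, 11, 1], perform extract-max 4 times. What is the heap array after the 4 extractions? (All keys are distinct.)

[20, 16, 12, 14, 2, 11, 8, 1]

extract-max #1 returns 29:
  remove root 29; move last element 1 to root → [1, 24, 23, 21, 16, 12, 8, 20, 14, 2, 11]
  1 vs larger child 24 at index 1, swap → [24, 1, 23, 21, 16, 12, 8, 20, 14, 2, 11]
  1 vs larger child 21 at index 3, swap → [24, 21, 23, 1, 16, 12, 8, 20, 14, 2, 11]
  1 vs larger child 20 at index 7, swap → [24, 21, 23, 20, 16, 12, 8, 1, 14, 2, 11]
extract-max #2 returns 24:
  remove root 24; move last element 11 to root → [11, 21, 23, 20, 16, 12, 8, 1, 14, 2]
  11 vs larger child 23 at index 2, swap → [23, 21, 11, 20, 16, 12, 8, 1, 14, 2]
  11 vs larger child 12 at index 5, swap → [23, 21, 12, 20, 16, 11, 8, 1, 14, 2]
extract-max #3 returns 23:
  remove root 23; move last element 2 to root → [2, 21, 12, 20, 16, 11, 8, 1, 14]
  2 vs larger child 21 at index 1, swap → [21, 2, 12, 20, 16, 11, 8, 1, 14]
  2 vs larger child 20 at index 3, swap → [21, 20, 12, 2, 16, 11, 8, 1, 14]
  2 vs larger child 14 at index 8, swap → [21, 20, 12, 14, 16, 11, 8, 1, 2]
extract-max #4 returns 21:
  remove root 21; move last element 2 to root → [2, 20, 12, 14, 16, 11, 8, 1]
  2 vs larger child 20 at index 1, swap → [20, 2, 12, 14, 16, 11, 8, 1]
  2 vs larger child 16 at index 4, swap → [20, 16, 12, 14, 2, 11, 8, 1]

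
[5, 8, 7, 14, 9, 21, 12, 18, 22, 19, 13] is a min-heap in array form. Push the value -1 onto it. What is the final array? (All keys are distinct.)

[-1, 8, 5, 14, 9, 7, 12, 18, 22, 19, 13, 21]

append -1 at index 11 → [5, 8, 7, 14, 9, 21, 12, 18, 22, 19, 13, -1]
-1 < parent 21 at index 5, swap → [5, 8, 7, 14, 9, -1, 12, 18, 22, 19, 13, 21]
-1 < parent 7 at index 2, swap → [5, 8, -1, 14, 9, 7, 12, 18, 22, 19, 13, 21]
-1 < parent 5 at index 0, swap → [-1, 8, 5, 14, 9, 7, 12, 18, 22, 19, 13, 21]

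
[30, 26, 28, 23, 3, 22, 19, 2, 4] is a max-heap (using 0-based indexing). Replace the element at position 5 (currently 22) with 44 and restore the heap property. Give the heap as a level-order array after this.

set index 5 from 22 to 44 → [30, 26, 28, 23, 3, 44, 19, 2, 4]
44 > parent 28 at index 2, swap → [30, 26, 44, 23, 3, 28, 19, 2, 4]
44 > parent 30 at index 0, swap → [44, 26, 30, 23, 3, 28, 19, 2, 4]

[44, 26, 30, 23, 3, 28, 19, 2, 4]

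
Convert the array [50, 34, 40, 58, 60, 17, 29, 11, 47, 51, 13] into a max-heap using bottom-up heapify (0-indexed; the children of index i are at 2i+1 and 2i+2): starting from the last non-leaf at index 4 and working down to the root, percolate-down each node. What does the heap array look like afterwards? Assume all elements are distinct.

[60, 58, 40, 50, 51, 17, 29, 11, 47, 34, 13]

sift down from index 4: already satisfies heap property
sift down from index 3: already satisfies heap property
sift down from index 2: already satisfies heap property
sift down from index 1:
  34 vs larger child 60 at index 4, swap → [50, 60, 40, 58, 34, 17, 29, 11, 47, 51, 13]
  34 vs larger child 51 at index 9, swap → [50, 60, 40, 58, 51, 17, 29, 11, 47, 34, 13]
sift down from index 0:
  50 vs larger child 60 at index 1, swap → [60, 50, 40, 58, 51, 17, 29, 11, 47, 34, 13]
  50 vs larger child 58 at index 3, swap → [60, 58, 40, 50, 51, 17, 29, 11, 47, 34, 13]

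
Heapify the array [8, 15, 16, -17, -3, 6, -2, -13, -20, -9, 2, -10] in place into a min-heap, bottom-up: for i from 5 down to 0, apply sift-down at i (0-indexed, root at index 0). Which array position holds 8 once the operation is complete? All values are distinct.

sift down from index 5:
  6 vs only child -10 at index 11, swap → [8, 15, 16, -17, -3, -10, -2, -13, -20, -9, 2, 6]
sift down from index 4:
  -3 vs smaller child -9 at index 9, swap → [8, 15, 16, -17, -9, -10, -2, -13, -20, -3, 2, 6]
sift down from index 3:
  -17 vs smaller child -20 at index 8, swap → [8, 15, 16, -20, -9, -10, -2, -13, -17, -3, 2, 6]
sift down from index 2:
  16 vs smaller child -10 at index 5, swap → [8, 15, -10, -20, -9, 16, -2, -13, -17, -3, 2, 6]
  16 vs only child 6 at index 11, swap → [8, 15, -10, -20, -9, 6, -2, -13, -17, -3, 2, 16]
sift down from index 1:
  15 vs smaller child -20 at index 3, swap → [8, -20, -10, 15, -9, 6, -2, -13, -17, -3, 2, 16]
  15 vs smaller child -17 at index 8, swap → [8, -20, -10, -17, -9, 6, -2, -13, 15, -3, 2, 16]
sift down from index 0:
  8 vs smaller child -20 at index 1, swap → [-20, 8, -10, -17, -9, 6, -2, -13, 15, -3, 2, 16]
  8 vs smaller child -17 at index 3, swap → [-20, -17, -10, 8, -9, 6, -2, -13, 15, -3, 2, 16]
  8 vs smaller child -13 at index 7, swap → [-20, -17, -10, -13, -9, 6, -2, 8, 15, -3, 2, 16]
resulting array: [-20, -17, -10, -13, -9, 6, -2, 8, 15, -3, 2, 16]

7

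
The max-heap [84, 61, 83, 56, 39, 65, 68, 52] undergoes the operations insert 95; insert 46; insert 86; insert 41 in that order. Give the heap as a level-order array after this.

[95, 86, 83, 61, 84, 65, 68, 52, 56, 39, 46, 41]

insert 95:
  append 95 at index 8 → [84, 61, 83, 56, 39, 65, 68, 52, 95]
  95 > parent 56 at index 3, swap → [84, 61, 83, 95, 39, 65, 68, 52, 56]
  95 > parent 61 at index 1, swap → [84, 95, 83, 61, 39, 65, 68, 52, 56]
  95 > parent 84 at index 0, swap → [95, 84, 83, 61, 39, 65, 68, 52, 56]
insert 46:
  append 46 at index 9 → [95, 84, 83, 61, 39, 65, 68, 52, 56, 46]
  46 > parent 39 at index 4, swap → [95, 84, 83, 61, 46, 65, 68, 52, 56, 39]
insert 86:
  append 86 at index 10 → [95, 84, 83, 61, 46, 65, 68, 52, 56, 39, 86]
  86 > parent 46 at index 4, swap → [95, 84, 83, 61, 86, 65, 68, 52, 56, 39, 46]
  86 > parent 84 at index 1, swap → [95, 86, 83, 61, 84, 65, 68, 52, 56, 39, 46]
insert 41:
  append 41 at index 11 → [95, 86, 83, 61, 84, 65, 68, 52, 56, 39, 46, 41] (no swap needed)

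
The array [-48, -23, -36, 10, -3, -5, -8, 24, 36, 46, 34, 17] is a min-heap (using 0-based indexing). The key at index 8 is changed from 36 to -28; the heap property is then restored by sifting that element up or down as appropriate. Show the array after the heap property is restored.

[-48, -28, -36, -23, -3, -5, -8, 24, 10, 46, 34, 17]

set index 8 from 36 to -28 → [-48, -23, -36, 10, -3, -5, -8, 24, -28, 46, 34, 17]
-28 < parent 10 at index 3, swap → [-48, -23, -36, -28, -3, -5, -8, 24, 10, 46, 34, 17]
-28 < parent -23 at index 1, swap → [-48, -28, -36, -23, -3, -5, -8, 24, 10, 46, 34, 17]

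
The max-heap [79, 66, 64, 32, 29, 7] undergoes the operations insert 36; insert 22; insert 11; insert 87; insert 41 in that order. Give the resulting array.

[87, 79, 64, 32, 66, 7, 36, 22, 11, 29, 41]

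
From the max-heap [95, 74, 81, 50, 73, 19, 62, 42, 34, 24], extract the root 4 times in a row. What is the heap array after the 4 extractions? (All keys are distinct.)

[62, 50, 24, 42, 34, 19]

extract-max #1 returns 95:
  remove root 95; move last element 24 to root → [24, 74, 81, 50, 73, 19, 62, 42, 34]
  24 vs larger child 81 at index 2, swap → [81, 74, 24, 50, 73, 19, 62, 42, 34]
  24 vs larger child 62 at index 6, swap → [81, 74, 62, 50, 73, 19, 24, 42, 34]
extract-max #2 returns 81:
  remove root 81; move last element 34 to root → [34, 74, 62, 50, 73, 19, 24, 42]
  34 vs larger child 74 at index 1, swap → [74, 34, 62, 50, 73, 19, 24, 42]
  34 vs larger child 73 at index 4, swap → [74, 73, 62, 50, 34, 19, 24, 42]
extract-max #3 returns 74:
  remove root 74; move last element 42 to root → [42, 73, 62, 50, 34, 19, 24]
  42 vs larger child 73 at index 1, swap → [73, 42, 62, 50, 34, 19, 24]
  42 vs larger child 50 at index 3, swap → [73, 50, 62, 42, 34, 19, 24]
extract-max #4 returns 73:
  remove root 73; move last element 24 to root → [24, 50, 62, 42, 34, 19]
  24 vs larger child 62 at index 2, swap → [62, 50, 24, 42, 34, 19]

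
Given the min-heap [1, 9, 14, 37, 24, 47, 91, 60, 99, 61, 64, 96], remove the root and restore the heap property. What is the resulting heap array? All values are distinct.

[9, 24, 14, 37, 61, 47, 91, 60, 99, 96, 64]

remove root 1; move last element 96 to root → [96, 9, 14, 37, 24, 47, 91, 60, 99, 61, 64]
96 vs smaller child 9 at index 1, swap → [9, 96, 14, 37, 24, 47, 91, 60, 99, 61, 64]
96 vs smaller child 24 at index 4, swap → [9, 24, 14, 37, 96, 47, 91, 60, 99, 61, 64]
96 vs smaller child 61 at index 9, swap → [9, 24, 14, 37, 61, 47, 91, 60, 99, 96, 64]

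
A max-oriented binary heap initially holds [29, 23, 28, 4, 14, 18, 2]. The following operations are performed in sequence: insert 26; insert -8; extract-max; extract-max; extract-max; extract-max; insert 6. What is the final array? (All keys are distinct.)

[18, 14, 6, 4, 2, -8]

insert 26:
  append 26 at index 7 → [29, 23, 28, 4, 14, 18, 2, 26]
  26 > parent 4 at index 3, swap → [29, 23, 28, 26, 14, 18, 2, 4]
  26 > parent 23 at index 1, swap → [29, 26, 28, 23, 14, 18, 2, 4]
insert -8:
  append -8 at index 8 → [29, 26, 28, 23, 14, 18, 2, 4, -8] (no swap needed)
extract-max → returns 29:
  remove root 29; move last element -8 to root → [-8, 26, 28, 23, 14, 18, 2, 4]
  -8 vs larger child 28 at index 2, swap → [28, 26, -8, 23, 14, 18, 2, 4]
  -8 vs larger child 18 at index 5, swap → [28, 26, 18, 23, 14, -8, 2, 4]
extract-max → returns 28:
  remove root 28; move last element 4 to root → [4, 26, 18, 23, 14, -8, 2]
  4 vs larger child 26 at index 1, swap → [26, 4, 18, 23, 14, -8, 2]
  4 vs larger child 23 at index 3, swap → [26, 23, 18, 4, 14, -8, 2]
extract-max → returns 26:
  remove root 26; move last element 2 to root → [2, 23, 18, 4, 14, -8]
  2 vs larger child 23 at index 1, swap → [23, 2, 18, 4, 14, -8]
  2 vs larger child 14 at index 4, swap → [23, 14, 18, 4, 2, -8]
extract-max → returns 23:
  remove root 23; move last element -8 to root → [-8, 14, 18, 4, 2]
  -8 vs larger child 18 at index 2, swap → [18, 14, -8, 4, 2]
insert 6:
  append 6 at index 5 → [18, 14, -8, 4, 2, 6]
  6 > parent -8 at index 2, swap → [18, 14, 6, 4, 2, -8]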